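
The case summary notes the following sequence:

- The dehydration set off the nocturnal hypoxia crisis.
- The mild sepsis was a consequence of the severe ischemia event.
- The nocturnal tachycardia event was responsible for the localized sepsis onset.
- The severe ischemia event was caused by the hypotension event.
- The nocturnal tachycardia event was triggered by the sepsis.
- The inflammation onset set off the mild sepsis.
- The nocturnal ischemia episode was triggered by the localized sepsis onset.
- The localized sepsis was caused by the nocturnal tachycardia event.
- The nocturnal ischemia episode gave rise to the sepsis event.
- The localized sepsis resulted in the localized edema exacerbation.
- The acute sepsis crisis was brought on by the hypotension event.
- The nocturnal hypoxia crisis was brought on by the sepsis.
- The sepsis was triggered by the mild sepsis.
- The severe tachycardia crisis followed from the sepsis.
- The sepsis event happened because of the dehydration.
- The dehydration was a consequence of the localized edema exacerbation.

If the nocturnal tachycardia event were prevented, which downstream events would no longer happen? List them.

the dehydration, the localized edema exacerbation, the localized sepsis, the localized sepsis onset, the nocturnal ischemia episode, the sepsis event

Downstream of the nocturnal tachycardia event: the localized sepsis, the localized sepsis onset, the localized edema exacerbation, the nocturnal ischemia episode, the dehydration, the nocturnal hypoxia crisis, the sepsis event.
Of those, still caused via another path: the nocturnal hypoxia crisis.
The remainder have no surviving cause.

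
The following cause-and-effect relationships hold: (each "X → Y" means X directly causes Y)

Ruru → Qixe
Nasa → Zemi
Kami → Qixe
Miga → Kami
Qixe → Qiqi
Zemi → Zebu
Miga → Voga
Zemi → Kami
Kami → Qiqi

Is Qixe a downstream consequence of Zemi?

There is a causal chain: Zemi → Kami → Qixe.

Yes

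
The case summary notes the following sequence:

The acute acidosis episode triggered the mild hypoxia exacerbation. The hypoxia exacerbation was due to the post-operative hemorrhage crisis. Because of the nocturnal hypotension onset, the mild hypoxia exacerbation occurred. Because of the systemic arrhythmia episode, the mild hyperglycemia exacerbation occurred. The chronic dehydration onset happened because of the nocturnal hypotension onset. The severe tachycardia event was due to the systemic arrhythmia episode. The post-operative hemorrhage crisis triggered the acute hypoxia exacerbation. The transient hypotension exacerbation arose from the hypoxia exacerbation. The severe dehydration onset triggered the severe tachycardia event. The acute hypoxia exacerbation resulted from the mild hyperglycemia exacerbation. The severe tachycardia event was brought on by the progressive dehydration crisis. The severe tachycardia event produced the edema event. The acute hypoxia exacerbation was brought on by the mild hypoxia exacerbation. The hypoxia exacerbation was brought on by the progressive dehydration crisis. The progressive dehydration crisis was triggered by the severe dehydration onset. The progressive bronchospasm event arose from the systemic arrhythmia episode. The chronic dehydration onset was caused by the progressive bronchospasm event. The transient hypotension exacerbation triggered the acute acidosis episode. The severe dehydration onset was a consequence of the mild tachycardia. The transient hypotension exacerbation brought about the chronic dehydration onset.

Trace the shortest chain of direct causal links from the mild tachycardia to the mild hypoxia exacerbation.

the mild tachycardia → the severe dehydration onset → the progressive dehydration crisis → the hypoxia exacerbation → the transient hypotension exacerbation → the acute acidosis episode → the mild hypoxia exacerbation

the mild tachycardia → the severe dehydration onset
the severe dehydration onset → the progressive dehydration crisis
the progressive dehydration crisis → the hypoxia exacerbation
the hypoxia exacerbation → the transient hypotension exacerbation
the transient hypotension exacerbation → the acute acidosis episode
the acute acidosis episode → the mild hypoxia exacerbation
Length: 6 steps.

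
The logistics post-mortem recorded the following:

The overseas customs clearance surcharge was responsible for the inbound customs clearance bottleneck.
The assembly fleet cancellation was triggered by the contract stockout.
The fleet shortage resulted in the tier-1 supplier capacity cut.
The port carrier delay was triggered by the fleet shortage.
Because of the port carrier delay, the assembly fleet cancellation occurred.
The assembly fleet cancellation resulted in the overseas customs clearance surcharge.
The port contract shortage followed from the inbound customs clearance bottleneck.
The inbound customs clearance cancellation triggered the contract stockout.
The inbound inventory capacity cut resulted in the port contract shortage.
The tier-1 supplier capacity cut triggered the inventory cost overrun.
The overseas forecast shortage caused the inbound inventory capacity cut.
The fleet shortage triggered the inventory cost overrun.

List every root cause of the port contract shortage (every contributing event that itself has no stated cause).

the fleet shortage, the inbound customs clearance cancellation, the overseas forecast shortage

Tracing upstream from the port contract shortage: the port contract shortage ← the inbound customs clearance bottleneck ← the overseas customs clearance surcharge ← the assembly fleet cancellation ← the contract stockout ← the inbound customs clearance cancellation.
A separate upstream branch: the port contract shortage ← the inbound customs clearance bottleneck ← the overseas customs clearance surcharge ← the assembly fleet cancellation ← the port carrier delay ← the fleet shortage.
A separate upstream branch: the port contract shortage ← the inbound inventory capacity cut ← the overseas forecast shortage.
Each of those chain origins has no stated cause.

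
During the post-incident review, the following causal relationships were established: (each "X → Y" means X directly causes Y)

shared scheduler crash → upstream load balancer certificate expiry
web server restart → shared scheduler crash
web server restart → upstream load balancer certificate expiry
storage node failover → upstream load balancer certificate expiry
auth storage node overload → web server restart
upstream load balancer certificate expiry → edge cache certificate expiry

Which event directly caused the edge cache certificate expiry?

the upstream load balancer certificate expiry

Upstream contributors include the auth storage node overload, the web server restart, the shared scheduler crash, the storage node failover, but only the upstream load balancer certificate expiry feeds directly into the edge cache certificate expiry.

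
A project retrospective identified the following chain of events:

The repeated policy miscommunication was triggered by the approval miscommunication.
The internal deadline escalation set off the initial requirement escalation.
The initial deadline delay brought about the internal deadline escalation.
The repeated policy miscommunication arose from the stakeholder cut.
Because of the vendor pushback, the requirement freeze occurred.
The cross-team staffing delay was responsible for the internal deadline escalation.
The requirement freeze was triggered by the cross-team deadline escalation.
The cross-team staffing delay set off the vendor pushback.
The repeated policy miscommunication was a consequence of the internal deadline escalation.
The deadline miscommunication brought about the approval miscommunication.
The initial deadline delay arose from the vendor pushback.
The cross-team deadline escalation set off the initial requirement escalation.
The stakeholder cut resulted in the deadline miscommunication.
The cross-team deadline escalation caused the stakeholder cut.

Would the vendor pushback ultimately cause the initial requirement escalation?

There is a causal chain: the vendor pushback → the initial deadline delay → the internal deadline escalation → the initial requirement escalation.

Yes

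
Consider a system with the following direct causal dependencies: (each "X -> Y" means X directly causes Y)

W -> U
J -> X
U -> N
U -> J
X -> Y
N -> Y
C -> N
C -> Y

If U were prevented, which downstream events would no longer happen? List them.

Downstream of U: J, X, N, Y.
Of those, still caused via another path: N, Y.
The remainder have no surviving cause.

J, X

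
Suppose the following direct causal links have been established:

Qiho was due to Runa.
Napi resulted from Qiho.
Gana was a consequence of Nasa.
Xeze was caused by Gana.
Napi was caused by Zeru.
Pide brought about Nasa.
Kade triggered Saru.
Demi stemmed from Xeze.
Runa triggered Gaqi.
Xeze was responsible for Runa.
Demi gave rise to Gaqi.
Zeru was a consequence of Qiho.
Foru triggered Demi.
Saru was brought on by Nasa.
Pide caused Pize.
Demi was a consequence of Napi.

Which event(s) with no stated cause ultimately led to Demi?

Foru, Pide

Tracing upstream from Demi: Demi ← Xeze ← Gana ← Nasa ← Pide.
A separate upstream branch: Demi ← Foru.
Each of those chain origins has no stated cause.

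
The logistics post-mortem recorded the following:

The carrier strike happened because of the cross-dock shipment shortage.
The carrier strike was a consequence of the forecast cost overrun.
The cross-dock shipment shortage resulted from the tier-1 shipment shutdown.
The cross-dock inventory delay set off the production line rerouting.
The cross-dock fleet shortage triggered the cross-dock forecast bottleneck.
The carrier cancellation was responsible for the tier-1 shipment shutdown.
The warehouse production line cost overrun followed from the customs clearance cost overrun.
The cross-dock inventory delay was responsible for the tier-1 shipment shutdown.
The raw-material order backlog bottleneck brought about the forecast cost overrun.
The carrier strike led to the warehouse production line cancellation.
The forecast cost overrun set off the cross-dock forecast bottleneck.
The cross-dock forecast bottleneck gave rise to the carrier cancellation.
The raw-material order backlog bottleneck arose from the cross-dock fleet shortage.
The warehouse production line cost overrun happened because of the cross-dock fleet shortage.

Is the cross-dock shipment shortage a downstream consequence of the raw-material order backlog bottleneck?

Yes

There is a causal chain: the raw-material order backlog bottleneck → the forecast cost overrun → the cross-dock forecast bottleneck → the carrier cancellation → the tier-1 shipment shutdown → the cross-dock shipment shortage.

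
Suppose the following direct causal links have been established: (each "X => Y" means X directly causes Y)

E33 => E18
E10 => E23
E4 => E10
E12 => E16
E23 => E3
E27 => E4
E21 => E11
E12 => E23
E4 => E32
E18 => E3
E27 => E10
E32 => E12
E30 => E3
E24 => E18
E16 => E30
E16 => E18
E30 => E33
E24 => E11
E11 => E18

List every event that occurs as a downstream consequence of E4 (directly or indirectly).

E10, E12, E16, E18, E23, E3, E30, E32, E33

Direct effects: E32, E10.
2 steps out: E12, E23.
3 steps out: E16, E3.
4 steps out: E30, E18.
5 steps out: E33.
Not reachable from it: E27, E21, E24, E11.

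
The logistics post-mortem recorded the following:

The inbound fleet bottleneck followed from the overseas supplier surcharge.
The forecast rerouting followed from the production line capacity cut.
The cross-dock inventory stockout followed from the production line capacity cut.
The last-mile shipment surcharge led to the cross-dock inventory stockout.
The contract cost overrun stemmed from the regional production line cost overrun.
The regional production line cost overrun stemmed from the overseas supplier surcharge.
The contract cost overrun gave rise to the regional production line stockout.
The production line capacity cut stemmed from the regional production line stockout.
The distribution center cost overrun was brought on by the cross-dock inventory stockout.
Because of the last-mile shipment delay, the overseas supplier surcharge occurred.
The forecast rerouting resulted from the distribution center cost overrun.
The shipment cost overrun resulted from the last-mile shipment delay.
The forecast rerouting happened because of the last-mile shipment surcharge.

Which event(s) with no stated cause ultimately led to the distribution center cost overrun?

the last-mile shipment delay, the last-mile shipment surcharge

Tracing upstream from the distribution center cost overrun: the distribution center cost overrun ← the cross-dock inventory stockout ← the production line capacity cut ← the regional production line stockout ← the contract cost overrun ← the regional production line cost overrun ← the overseas supplier surcharge ← the last-mile shipment delay.
A separate upstream branch: the distribution center cost overrun ← the cross-dock inventory stockout ← the last-mile shipment surcharge.
Each of those chain origins has no stated cause.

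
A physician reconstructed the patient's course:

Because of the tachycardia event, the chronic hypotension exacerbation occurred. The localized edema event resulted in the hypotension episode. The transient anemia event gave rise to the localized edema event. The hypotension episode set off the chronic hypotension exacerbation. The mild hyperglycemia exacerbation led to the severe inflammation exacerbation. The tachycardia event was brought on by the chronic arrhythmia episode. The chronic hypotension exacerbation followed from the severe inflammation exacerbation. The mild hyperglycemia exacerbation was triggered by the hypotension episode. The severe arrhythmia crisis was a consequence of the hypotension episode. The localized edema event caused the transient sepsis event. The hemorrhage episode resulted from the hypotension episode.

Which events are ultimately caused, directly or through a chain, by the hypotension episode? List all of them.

Direct effects: the severe arrhythmia crisis, the hemorrhage episode, the mild hyperglycemia exacerbation, the chronic hypotension exacerbation.
2 steps out: the severe inflammation exacerbation.
Not reachable from it: the transient anemia event, the localized edema event, the transient sepsis event, the chronic arrhythmia episode, the tachycardia event.

the chronic hypotension exacerbation, the hemorrhage episode, the mild hyperglycemia exacerbation, the severe arrhythmia crisis, the severe inflammation exacerbation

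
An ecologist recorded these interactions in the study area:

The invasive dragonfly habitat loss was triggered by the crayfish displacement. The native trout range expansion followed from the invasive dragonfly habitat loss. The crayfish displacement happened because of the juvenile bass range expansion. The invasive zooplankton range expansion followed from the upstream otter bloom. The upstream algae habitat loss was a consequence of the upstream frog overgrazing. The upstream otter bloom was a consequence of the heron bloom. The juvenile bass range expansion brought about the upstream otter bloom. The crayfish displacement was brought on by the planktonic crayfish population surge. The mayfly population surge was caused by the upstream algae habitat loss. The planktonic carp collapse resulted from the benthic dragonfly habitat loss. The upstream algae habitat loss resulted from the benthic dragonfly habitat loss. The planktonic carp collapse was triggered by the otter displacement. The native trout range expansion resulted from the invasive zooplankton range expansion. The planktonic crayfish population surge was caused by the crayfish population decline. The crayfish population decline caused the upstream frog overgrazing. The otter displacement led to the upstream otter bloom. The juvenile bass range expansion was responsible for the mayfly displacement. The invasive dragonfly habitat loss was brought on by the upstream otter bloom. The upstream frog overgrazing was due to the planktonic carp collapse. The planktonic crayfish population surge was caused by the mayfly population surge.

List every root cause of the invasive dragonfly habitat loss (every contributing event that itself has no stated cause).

Tracing upstream from the invasive dragonfly habitat loss: the invasive dragonfly habitat loss ← the upstream otter bloom ← the heron bloom.
A separate upstream branch: the invasive dragonfly habitat loss ← the crayfish displacement ← the planktonic crayfish population surge ← the crayfish population decline.
A separate upstream branch: the invasive dragonfly habitat loss ← the crayfish displacement ← the planktonic crayfish population surge ← the mayfly population surge ← the upstream algae habitat loss ← the benthic dragonfly habitat loss.
A separate upstream branch: the invasive dragonfly habitat loss ← the upstream otter bloom ← the otter displacement.
A separate upstream branch: the invasive dragonfly habitat loss ← the upstream otter bloom ← the juvenile bass range expansion.
Each of those chain origins has no stated cause.

the benthic dragonfly habitat loss, the crayfish population decline, the heron bloom, the juvenile bass range expansion, the otter displacement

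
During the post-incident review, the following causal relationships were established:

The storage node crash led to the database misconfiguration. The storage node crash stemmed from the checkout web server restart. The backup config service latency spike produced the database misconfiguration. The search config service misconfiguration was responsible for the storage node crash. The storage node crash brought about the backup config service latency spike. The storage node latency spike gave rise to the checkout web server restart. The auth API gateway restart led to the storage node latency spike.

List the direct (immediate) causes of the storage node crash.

Upstream contributors include the auth API gateway restart, the storage node latency spike, but only the checkout web server restart, the search config service misconfiguration feed directly into the storage node crash.

the checkout web server restart, the search config service misconfiguration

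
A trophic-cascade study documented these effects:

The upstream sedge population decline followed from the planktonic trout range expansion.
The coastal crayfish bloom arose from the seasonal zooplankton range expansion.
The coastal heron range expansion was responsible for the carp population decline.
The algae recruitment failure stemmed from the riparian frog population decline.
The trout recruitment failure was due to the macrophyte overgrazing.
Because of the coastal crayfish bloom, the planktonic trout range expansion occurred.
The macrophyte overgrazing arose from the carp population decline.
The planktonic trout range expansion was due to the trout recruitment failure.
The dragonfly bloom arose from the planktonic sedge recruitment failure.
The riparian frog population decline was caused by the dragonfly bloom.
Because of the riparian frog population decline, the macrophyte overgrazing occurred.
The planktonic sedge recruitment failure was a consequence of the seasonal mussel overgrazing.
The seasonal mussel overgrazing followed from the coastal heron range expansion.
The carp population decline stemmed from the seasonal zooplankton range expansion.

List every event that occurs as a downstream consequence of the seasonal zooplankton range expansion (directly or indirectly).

the carp population decline, the coastal crayfish bloom, the macrophyte overgrazing, the planktonic trout range expansion, the trout recruitment failure, the upstream sedge population decline

Direct effects: the coastal crayfish bloom, the carp population decline.
2 steps out: the macrophyte overgrazing, the planktonic trout range expansion.
3 steps out: the trout recruitment failure, the upstream sedge population decline.
Not reachable from it: the coastal heron range expansion, the seasonal mussel overgrazing, the planktonic sedge recruitment failure, the dragonfly bloom, the riparian frog population decline, the algae recruitment failure.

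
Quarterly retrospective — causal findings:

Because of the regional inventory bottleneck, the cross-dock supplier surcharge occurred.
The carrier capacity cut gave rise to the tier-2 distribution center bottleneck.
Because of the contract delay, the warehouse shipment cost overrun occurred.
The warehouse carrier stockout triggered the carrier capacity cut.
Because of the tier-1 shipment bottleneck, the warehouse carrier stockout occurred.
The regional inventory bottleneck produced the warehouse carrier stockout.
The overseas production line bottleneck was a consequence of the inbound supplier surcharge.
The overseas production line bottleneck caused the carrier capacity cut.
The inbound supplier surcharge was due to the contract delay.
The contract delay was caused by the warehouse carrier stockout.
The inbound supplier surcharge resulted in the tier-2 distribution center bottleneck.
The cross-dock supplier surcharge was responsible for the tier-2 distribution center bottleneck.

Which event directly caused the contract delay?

the warehouse carrier stockout

Upstream contributors include the regional inventory bottleneck, the tier-1 shipment bottleneck, but only the warehouse carrier stockout feeds directly into the contract delay.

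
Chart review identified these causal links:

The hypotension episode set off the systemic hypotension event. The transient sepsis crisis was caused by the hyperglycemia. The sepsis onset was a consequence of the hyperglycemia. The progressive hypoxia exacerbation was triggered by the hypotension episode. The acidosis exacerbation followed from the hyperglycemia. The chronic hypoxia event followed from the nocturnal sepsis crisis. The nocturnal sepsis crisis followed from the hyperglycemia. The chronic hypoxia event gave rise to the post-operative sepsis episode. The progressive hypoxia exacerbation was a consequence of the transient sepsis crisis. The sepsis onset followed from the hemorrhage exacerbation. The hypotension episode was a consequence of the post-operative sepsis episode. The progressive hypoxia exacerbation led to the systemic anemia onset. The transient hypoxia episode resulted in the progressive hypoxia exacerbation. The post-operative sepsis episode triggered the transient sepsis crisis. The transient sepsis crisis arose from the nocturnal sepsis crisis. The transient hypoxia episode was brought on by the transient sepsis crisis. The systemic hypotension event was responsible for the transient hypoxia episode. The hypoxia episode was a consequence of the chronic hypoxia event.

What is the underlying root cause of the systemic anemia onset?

Tracing upstream from the systemic anemia onset: the systemic anemia onset ← the progressive hypoxia exacerbation ← the transient sepsis crisis ← the hyperglycemia.
The hyperglycemia has no stated cause, so it is the root.

the hyperglycemia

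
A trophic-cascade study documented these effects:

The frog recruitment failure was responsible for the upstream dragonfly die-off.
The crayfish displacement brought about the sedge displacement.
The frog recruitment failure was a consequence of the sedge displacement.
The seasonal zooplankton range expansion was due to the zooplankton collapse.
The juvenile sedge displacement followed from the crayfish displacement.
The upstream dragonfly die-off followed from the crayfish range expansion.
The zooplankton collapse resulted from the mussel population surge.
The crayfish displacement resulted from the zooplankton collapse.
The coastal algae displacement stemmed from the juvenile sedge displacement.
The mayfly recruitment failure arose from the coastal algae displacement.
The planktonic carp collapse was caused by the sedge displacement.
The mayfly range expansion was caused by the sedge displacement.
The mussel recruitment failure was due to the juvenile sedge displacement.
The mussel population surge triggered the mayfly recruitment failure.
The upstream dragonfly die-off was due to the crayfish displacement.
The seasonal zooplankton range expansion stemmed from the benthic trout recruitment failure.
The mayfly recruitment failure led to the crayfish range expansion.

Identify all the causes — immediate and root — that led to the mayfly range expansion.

Immediate cause of the mayfly range expansion: the sedge displacement.
Further upstream: the mussel population surge, the zooplankton collapse, the crayfish displacement.

the crayfish displacement, the mussel population surge, the sedge displacement, the zooplankton collapse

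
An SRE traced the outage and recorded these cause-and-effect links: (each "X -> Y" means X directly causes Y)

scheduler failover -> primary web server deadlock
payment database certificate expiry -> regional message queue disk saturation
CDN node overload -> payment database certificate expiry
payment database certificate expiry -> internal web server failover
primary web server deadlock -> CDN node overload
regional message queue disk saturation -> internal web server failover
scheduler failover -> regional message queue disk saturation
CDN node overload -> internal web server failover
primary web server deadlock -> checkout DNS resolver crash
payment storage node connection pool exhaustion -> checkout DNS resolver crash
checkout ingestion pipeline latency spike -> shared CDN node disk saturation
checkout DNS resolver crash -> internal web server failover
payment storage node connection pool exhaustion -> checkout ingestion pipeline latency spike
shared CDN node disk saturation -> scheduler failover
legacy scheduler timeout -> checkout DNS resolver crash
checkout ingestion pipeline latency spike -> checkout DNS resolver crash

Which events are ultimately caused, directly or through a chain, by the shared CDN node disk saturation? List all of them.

the CDN node overload, the checkout DNS resolver crash, the internal web server failover, the payment database certificate expiry, the primary web server deadlock, the regional message queue disk saturation, the scheduler failover

Direct effects: the scheduler failover.
2 steps out: the primary web server deadlock, the regional message queue disk saturation.
3 steps out: the checkout DNS resolver crash, the CDN node overload, the internal web server failover.
4 steps out: the payment database certificate expiry.
Not reachable from it: the payment storage node connection pool exhaustion, the checkout ingestion pipeline latency spike, the legacy scheduler timeout.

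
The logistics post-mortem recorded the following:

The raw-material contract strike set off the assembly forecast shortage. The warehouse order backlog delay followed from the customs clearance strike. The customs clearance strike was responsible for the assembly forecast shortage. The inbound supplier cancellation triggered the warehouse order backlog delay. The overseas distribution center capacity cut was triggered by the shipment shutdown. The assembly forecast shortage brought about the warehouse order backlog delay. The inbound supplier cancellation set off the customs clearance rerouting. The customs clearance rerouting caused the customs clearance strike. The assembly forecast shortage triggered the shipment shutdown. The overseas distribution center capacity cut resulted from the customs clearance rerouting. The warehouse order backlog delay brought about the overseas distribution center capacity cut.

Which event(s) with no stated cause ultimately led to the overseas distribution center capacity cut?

the inbound supplier cancellation, the raw-material contract strike

Tracing upstream from the overseas distribution center capacity cut: the overseas distribution center capacity cut ← the customs clearance rerouting ← the inbound supplier cancellation.
A separate upstream branch: the overseas distribution center capacity cut ← the shipment shutdown ← the assembly forecast shortage ← the raw-material contract strike.
Each of those chain origins has no stated cause.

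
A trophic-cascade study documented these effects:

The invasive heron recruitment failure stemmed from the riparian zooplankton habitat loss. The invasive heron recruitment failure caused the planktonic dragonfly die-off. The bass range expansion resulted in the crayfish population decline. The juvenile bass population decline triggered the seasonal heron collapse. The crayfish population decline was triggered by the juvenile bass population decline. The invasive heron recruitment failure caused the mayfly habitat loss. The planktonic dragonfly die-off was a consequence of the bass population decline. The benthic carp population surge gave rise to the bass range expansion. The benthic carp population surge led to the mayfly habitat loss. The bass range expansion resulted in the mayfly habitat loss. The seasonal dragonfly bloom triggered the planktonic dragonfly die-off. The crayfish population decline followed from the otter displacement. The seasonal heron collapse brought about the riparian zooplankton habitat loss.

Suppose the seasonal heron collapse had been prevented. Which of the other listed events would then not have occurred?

the invasive heron recruitment failure, the riparian zooplankton habitat loss

Downstream of the seasonal heron collapse: the riparian zooplankton habitat loss, the invasive heron recruitment failure, the mayfly habitat loss, the planktonic dragonfly die-off.
Of those, still caused via another path: the mayfly habitat loss, the planktonic dragonfly die-off.
The remainder have no surviving cause.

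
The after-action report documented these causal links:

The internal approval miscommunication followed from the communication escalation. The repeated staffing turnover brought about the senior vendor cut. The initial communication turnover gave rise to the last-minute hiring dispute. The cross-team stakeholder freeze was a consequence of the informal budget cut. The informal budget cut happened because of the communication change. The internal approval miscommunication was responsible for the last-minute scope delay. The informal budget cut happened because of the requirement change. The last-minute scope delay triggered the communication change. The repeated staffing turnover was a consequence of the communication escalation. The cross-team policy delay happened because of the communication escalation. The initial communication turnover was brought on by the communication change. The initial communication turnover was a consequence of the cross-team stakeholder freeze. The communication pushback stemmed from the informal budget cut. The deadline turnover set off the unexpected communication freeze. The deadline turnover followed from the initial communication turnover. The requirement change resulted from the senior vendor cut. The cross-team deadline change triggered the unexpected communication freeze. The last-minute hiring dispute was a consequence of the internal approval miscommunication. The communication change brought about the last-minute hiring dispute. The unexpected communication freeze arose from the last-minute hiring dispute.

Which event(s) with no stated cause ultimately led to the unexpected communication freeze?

the communication escalation, the cross-team deadline change

Tracing upstream from the unexpected communication freeze: the unexpected communication freeze ← the last-minute hiring dispute ← the internal approval miscommunication ← the communication escalation.
A separate upstream branch: the unexpected communication freeze ← the cross-team deadline change.
Each of those chain origins has no stated cause.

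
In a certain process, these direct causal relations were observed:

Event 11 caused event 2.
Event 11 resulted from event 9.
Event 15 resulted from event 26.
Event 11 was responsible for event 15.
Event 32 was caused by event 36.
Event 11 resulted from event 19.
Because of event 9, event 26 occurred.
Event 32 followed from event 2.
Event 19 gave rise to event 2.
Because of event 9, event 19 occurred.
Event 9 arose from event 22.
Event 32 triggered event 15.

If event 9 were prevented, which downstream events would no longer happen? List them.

Downstream of event 9: event 19, event 26, event 11, event 2, event 32, event 15.
Of those, still caused via another path: event 32, event 15.
The remainder have no surviving cause.

event 11, event 19, event 2, event 26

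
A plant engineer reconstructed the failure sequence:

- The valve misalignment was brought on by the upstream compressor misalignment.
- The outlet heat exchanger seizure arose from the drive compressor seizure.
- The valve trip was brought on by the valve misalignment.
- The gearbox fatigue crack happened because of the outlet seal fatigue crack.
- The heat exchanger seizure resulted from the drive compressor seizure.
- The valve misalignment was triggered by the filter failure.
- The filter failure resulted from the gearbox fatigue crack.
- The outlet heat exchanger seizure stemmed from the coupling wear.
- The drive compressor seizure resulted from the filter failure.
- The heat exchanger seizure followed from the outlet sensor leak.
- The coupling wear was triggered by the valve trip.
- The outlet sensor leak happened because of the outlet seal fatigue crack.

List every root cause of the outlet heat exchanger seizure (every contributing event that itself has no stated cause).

the outlet seal fatigue crack, the upstream compressor misalignment

Tracing upstream from the outlet heat exchanger seizure: the outlet heat exchanger seizure ← the drive compressor seizure ← the filter failure ← the gearbox fatigue crack ← the outlet seal fatigue crack.
A separate upstream branch: the outlet heat exchanger seizure ← the coupling wear ← the valve trip ← the valve misalignment ← the upstream compressor misalignment.
Each of those chain origins has no stated cause.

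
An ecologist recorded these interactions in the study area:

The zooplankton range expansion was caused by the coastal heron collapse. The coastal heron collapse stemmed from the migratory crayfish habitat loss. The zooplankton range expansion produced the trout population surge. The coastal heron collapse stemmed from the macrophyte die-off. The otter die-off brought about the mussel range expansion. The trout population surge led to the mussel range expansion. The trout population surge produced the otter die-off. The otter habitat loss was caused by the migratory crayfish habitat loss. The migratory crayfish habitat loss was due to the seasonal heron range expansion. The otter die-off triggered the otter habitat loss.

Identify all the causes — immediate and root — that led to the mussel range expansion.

the coastal heron collapse, the macrophyte die-off, the migratory crayfish habitat loss, the otter die-off, the seasonal heron range expansion, the trout population surge, the zooplankton range expansion

Immediate causes of the mussel range expansion: the trout population surge, the otter die-off.
Further upstream: the seasonal heron range expansion, the migratory crayfish habitat loss, the coastal heron collapse, the zooplankton range expansion, the macrophyte die-off.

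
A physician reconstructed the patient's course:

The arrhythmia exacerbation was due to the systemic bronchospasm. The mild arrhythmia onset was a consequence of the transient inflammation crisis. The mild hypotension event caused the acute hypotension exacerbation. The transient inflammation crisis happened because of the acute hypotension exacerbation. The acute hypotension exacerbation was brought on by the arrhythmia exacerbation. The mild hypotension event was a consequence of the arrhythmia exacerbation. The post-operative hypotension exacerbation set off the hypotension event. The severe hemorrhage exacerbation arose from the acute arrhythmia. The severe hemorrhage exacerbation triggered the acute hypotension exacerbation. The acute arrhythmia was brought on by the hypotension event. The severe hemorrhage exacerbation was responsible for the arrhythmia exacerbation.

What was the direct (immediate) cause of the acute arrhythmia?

Upstream contributors include the post-operative hypotension exacerbation, but only the hypotension event feeds directly into the acute arrhythmia.

the hypotension event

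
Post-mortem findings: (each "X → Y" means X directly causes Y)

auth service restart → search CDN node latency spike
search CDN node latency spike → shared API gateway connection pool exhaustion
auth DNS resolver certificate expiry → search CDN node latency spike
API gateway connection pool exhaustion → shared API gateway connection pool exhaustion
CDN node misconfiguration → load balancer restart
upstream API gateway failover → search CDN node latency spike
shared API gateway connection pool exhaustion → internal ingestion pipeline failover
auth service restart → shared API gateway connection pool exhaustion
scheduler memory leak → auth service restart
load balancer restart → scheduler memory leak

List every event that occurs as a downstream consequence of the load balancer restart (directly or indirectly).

the auth service restart, the internal ingestion pipeline failover, the scheduler memory leak, the search CDN node latency spike, the shared API gateway connection pool exhaustion

Direct effects: the scheduler memory leak.
2 steps out: the auth service restart.
3 steps out: the search CDN node latency spike, the shared API gateway connection pool exhaustion.
4 steps out: the internal ingestion pipeline failover.
Not reachable from it: the auth DNS resolver certificate expiry, the CDN node misconfiguration, the upstream API gateway failover, the API gateway connection pool exhaustion.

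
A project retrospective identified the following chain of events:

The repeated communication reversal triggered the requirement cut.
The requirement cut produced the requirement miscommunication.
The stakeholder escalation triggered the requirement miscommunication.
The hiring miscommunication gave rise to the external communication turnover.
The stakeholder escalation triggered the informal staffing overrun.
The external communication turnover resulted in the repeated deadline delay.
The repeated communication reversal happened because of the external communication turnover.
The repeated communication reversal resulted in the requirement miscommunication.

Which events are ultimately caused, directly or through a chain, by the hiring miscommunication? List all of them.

the external communication turnover, the repeated communication reversal, the repeated deadline delay, the requirement cut, the requirement miscommunication

Direct effects: the external communication turnover.
2 steps out: the repeated communication reversal, the repeated deadline delay.
3 steps out: the requirement cut, the requirement miscommunication.
Not reachable from it: the stakeholder escalation, the informal staffing overrun.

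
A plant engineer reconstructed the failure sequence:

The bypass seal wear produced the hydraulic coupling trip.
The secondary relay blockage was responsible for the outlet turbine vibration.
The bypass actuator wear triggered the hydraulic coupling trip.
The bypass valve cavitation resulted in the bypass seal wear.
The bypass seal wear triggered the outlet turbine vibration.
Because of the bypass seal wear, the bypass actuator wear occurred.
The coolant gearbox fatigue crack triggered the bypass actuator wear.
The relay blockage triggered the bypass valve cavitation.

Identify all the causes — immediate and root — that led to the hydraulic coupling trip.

Immediate causes of the hydraulic coupling trip: the bypass seal wear, the bypass actuator wear.
Further upstream: the relay blockage, the coolant gearbox fatigue crack, the bypass valve cavitation.

the bypass actuator wear, the bypass seal wear, the bypass valve cavitation, the coolant gearbox fatigue crack, the relay blockage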